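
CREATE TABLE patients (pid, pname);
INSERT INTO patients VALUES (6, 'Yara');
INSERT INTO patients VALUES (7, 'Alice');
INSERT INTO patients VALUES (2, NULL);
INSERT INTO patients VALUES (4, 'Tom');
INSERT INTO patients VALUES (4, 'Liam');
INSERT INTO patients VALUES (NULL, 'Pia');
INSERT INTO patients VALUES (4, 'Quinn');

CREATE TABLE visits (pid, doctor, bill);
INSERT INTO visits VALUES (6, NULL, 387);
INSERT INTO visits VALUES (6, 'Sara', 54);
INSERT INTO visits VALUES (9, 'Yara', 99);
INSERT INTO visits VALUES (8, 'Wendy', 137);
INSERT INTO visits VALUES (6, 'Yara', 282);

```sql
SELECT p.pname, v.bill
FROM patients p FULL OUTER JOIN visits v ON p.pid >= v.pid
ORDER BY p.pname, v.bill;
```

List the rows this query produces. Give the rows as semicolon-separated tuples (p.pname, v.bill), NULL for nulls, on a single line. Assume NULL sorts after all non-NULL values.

(Alice, 54); (Alice, 282); (Alice, 387); (Liam, NULL); (Pia, NULL); (Quinn, NULL); (Tom, NULL); (Yara, 54); (Yara, 282); (Yara, 387); (NULL, 99); (NULL, 137); (NULL, NULL)

FULL OUTER JOIN keeps every row from both sides; unmatched rows get NULL for the other side's columns.
Matching on p.pid >= v.pid. A NULL in a compared column never satisfies the condition.
Matched pairs: 6; unmatched p rows kept: 5; unmatched v rows kept: 2.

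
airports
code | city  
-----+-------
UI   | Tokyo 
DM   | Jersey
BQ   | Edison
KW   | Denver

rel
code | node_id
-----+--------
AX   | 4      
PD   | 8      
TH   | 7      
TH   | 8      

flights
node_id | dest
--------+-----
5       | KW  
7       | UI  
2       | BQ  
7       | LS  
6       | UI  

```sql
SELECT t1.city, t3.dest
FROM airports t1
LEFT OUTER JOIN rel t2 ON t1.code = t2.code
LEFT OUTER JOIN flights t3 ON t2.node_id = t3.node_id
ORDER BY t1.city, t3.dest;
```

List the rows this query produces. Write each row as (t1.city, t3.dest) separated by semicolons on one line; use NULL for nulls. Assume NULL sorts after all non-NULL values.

(Denver, NULL); (Edison, NULL); (Jersey, NULL); (Tokyo, NULL)

Joins associate left-to-right: airports LEFT JOIN rel on code gives 4 intermediate row(s).
Then LEFT JOIN `flights t3` on node_id: each of those 4 rows is kept; rows whose t2.node_id has no match in t3 get NULL for t3's columns.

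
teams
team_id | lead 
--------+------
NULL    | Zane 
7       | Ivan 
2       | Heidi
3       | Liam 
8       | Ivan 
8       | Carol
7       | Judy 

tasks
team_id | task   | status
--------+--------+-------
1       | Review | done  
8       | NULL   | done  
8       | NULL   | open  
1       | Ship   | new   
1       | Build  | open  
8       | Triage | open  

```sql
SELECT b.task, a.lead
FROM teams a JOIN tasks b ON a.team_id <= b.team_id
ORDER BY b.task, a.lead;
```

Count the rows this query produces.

18

INNER JOIN keeps only pairs where the ON condition holds.
Matching on a.team_id <= b.team_id. A NULL in a compared column never satisfies the condition.
- a[0] team_id=NULL → no match; dropped.
- a[1] team_id=7 → 3 match(es) in b → 3 row(s).
- a[2] team_id=2 → 3 match(es) in b → 3 row(s).
- a[3] team_id=3 → 3 match(es) in b → 3 row(s).
- a[4] team_id=8 → 3 match(es) in b → 3 row(s).
- a[5] team_id=8 → 3 match(es) in b → 3 row(s).
- a[6] team_id=7 → 3 match(es) in b → 3 row(s).
Total: 18 rows.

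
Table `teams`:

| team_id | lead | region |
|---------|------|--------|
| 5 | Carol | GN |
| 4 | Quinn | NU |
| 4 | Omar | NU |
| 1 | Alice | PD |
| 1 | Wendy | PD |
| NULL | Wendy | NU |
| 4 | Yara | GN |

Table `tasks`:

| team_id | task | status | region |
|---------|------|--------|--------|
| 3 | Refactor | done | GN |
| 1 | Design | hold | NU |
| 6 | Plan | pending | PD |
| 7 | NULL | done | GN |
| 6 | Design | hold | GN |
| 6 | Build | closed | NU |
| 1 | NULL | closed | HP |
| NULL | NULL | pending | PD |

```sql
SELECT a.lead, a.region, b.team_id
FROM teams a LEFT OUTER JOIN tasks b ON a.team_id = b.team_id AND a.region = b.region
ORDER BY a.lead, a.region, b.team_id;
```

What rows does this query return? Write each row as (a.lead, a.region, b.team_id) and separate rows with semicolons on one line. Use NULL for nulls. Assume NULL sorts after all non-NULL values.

(Alice, PD, NULL); (Carol, GN, NULL); (Omar, NU, NULL); (Quinn, NU, NULL); (Wendy, NU, NULL); (Wendy, PD, NULL); (Yara, GN, NULL)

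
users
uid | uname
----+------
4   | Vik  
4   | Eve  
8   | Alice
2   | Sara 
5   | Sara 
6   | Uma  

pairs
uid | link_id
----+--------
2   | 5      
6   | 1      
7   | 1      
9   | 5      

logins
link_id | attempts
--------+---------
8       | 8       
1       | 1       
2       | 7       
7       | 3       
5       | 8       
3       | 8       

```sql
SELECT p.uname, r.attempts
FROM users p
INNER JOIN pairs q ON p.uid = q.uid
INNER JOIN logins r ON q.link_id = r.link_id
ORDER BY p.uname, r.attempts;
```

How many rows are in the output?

Step 1 — p INNER JOIN q on uid → 2 row(s).
Then INNER JOIN `logins r` on link_id: keep only rows whose q.link_id appears in r.
Result: 2 row(s).

2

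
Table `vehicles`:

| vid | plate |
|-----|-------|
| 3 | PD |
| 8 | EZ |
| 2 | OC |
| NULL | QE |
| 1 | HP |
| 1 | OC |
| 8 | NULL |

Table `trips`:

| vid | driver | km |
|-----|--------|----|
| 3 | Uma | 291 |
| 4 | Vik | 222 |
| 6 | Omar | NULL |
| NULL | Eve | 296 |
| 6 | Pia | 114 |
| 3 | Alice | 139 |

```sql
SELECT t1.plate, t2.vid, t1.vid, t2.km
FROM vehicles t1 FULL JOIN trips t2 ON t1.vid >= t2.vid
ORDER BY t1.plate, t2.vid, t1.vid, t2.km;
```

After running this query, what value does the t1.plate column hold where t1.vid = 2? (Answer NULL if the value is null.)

FULL OUTER JOIN keeps every row from both sides; unmatched rows get NULL for the other side's columns.
Matching on t1.vid >= t2.vid. A NULL in a compared column never satisfies the condition.
- vid=3: 2 matching t2 row(s), so 2 row(s) emitted.
- vid=8: 5 matching t2 row(s), so 5 row(s) emitted.
- vid=2: no t2 row matches, row kept with t2 columns NULL.
- vid=NULL: no t2 row matches, row kept with t2 columns NULL.
- vid=1: no t2 row matches, row kept with t2 columns NULL.
- vid=1: no t2 row matches, row kept with t2 columns NULL.
- vid=8: 5 matching t2 row(s), so 5 row(s) emitted.
- 1 row(s) from t2 found no t1 partner → padded with NULL.

OC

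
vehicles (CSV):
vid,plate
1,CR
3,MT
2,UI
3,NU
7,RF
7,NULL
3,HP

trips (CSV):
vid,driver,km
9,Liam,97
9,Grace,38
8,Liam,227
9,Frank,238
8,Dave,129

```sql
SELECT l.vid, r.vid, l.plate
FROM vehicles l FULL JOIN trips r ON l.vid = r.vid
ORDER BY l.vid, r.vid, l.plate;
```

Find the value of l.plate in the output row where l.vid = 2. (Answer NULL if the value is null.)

UI

FULL OUTER JOIN keeps every row from both sides; unmatched rows get NULL for the other side's columns.
Matching on l.vid = r.vid.
- l (vid=1) has no partner → padded with NULL.
- l (vid=3) has no partner → padded with NULL.
- l (vid=2) has no partner → padded with NULL.
- l (vid=3) has no partner → padded with NULL.
- l (vid=7) has no partner → padded with NULL.
- l (vid=7) has no partner → padded with NULL.
- l (vid=3) has no partner → padded with NULL.
- 5 r row(s) had no l match → kept, l columns NULL.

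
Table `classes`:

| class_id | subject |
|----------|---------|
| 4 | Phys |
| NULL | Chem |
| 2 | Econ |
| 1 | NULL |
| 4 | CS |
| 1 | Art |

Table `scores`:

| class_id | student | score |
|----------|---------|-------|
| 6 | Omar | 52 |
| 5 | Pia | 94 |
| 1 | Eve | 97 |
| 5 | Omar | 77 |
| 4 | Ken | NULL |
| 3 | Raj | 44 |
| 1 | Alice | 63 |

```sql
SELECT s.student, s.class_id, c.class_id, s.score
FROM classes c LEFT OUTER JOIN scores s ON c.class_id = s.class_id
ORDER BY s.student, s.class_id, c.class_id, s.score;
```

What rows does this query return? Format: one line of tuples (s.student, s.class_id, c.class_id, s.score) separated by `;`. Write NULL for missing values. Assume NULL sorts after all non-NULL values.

LEFT JOIN keeps every row from `classes`; unmatched rows get NULL for `scores`'s columns.
Matching on c.class_id = s.class_id. A NULL in a compared column never satisfies the condition.
Matched pairs: 6; unmatched c rows kept: 2.

(Alice, 1, 1, 63); (Alice, 1, 1, 63); (Eve, 1, 1, 97); (Eve, 1, 1, 97); (Ken, 4, 4, NULL); (Ken, 4, 4, NULL); (NULL, NULL, 2, NULL); (NULL, NULL, NULL, NULL)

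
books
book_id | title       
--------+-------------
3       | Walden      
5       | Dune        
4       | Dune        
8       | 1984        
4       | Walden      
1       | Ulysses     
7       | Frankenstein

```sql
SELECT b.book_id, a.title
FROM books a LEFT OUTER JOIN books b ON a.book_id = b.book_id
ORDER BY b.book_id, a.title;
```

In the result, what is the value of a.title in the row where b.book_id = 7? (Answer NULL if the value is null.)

LEFT JOIN keeps every row from `books a`; unmatched rows get NULL for `books b`'s columns.
Matching on a.book_id = b.book_id.
- a row (book_id=3): matches 1 b row(s) → 1 output row(s).
- a row (book_id=5): matches 1 b row(s) → 1 output row(s).
- a row (book_id=4): matches 2 b row(s) → 2 output row(s).
- a row (book_id=8): matches 1 b row(s) → 1 output row(s).
- a row (book_id=4): matches 2 b row(s) → 2 output row(s).
- a row (book_id=1): matches 1 b row(s) → 1 output row(s).
- a row (book_id=7): matches 1 b row(s) → 1 output row(s).

Frankenstein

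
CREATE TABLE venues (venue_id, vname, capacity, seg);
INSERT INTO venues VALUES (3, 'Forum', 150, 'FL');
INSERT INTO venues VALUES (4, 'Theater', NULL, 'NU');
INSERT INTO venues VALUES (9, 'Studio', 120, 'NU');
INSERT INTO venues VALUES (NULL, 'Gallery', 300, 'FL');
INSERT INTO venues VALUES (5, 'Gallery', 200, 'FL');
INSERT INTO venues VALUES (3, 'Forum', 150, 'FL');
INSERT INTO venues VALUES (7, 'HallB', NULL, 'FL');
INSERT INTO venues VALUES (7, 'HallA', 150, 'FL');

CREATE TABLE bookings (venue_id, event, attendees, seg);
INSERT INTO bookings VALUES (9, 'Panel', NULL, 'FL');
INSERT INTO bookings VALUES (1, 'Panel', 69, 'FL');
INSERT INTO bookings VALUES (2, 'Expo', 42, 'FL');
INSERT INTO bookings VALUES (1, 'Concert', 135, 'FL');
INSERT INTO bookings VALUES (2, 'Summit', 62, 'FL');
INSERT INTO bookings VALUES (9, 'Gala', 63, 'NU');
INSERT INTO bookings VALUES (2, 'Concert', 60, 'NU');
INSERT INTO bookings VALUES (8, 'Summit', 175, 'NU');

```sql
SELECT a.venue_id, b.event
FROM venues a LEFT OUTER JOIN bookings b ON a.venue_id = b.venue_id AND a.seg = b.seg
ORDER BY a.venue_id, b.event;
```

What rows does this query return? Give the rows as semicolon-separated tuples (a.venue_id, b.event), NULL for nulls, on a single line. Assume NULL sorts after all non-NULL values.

(3, NULL); (3, NULL); (4, NULL); (5, NULL); (7, NULL); (7, NULL); (9, Gala); (NULL, NULL)

LEFT JOIN keeps every row from `venues`; unmatched rows get NULL for `bookings`'s columns.
Matching on a.venue_id = b.venue_id AND a.seg = b.seg. A NULL in a compared column never satisfies the condition.
- a row (venue_id=3, seg=FL): no match → kept, b columns NULL.
- a row (venue_id=4, seg=NU): no match → kept, b columns NULL.
- a row (venue_id=9, seg=NU): matches 1 b row(s) → 1 output row(s).
- a row (venue_id=NULL, seg=FL): no match → kept, b columns NULL.
- a row (venue_id=5, seg=FL): no match → kept, b columns NULL.
- a row (venue_id=3, seg=FL): no match → kept, b columns NULL.
- a row (venue_id=7, seg=FL): no match → kept, b columns NULL.
- a row (venue_id=7, seg=FL): no match → kept, b columns NULL.
After projecting and ordering:
a.venue_id | b.event
3 | NULL
3 | NULL
4 | NULL
5 | NULL
7 | NULL
7 | NULL
9 | Gala
NULL | NULL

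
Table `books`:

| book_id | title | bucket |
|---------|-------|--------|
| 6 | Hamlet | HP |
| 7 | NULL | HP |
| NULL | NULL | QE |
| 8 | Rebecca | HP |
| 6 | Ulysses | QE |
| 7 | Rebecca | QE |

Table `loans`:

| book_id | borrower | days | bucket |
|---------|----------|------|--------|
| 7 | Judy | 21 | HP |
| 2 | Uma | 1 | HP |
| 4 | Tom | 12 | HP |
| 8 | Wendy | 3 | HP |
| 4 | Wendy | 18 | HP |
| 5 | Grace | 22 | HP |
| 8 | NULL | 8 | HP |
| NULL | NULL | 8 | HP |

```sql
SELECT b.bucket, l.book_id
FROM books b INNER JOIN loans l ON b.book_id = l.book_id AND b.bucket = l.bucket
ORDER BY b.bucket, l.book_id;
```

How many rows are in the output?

INNER JOIN keeps only pairs where the ON condition holds.
Matching on b.book_id = l.book_id AND b.bucket = l.bucket. A NULL in a compared column never satisfies the condition.
Matched pairs: 3.
Total: 3 rows.

3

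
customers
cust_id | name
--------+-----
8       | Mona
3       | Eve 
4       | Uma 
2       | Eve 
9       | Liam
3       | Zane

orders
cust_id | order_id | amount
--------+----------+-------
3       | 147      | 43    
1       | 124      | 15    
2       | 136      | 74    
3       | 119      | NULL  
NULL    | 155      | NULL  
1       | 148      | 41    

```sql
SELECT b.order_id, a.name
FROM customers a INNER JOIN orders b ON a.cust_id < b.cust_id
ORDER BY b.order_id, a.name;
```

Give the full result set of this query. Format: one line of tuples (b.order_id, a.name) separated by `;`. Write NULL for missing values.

INNER JOIN keeps only pairs where the ON condition holds.
Matching on a.cust_id < b.cust_id. A NULL in a compared column never satisfies the condition.
- a[0] cust_id=8 → no match; dropped.
- a[1] cust_id=3 → no match; dropped.
- a[2] cust_id=4 → no match; dropped.
- a[3] cust_id=2 → 2 match(es) in b → 2 row(s).
- a[4] cust_id=9 → no match; dropped.
- a[5] cust_id=3 → no match; dropped.
After projecting and ordering:
b.order_id | a.name
119 | Eve
147 | Eve

(119, Eve); (147, Eve)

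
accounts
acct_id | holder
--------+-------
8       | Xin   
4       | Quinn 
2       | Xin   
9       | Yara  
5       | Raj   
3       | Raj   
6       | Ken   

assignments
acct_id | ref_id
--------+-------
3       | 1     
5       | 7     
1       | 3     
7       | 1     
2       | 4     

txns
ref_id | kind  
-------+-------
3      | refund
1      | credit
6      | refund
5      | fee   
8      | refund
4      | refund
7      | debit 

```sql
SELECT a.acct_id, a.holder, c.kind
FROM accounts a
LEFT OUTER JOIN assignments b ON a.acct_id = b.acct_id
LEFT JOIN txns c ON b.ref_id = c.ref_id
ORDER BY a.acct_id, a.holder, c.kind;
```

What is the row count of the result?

Joins associate left-to-right: accounts LEFT JOIN assignments on acct_id gives 7 intermediate row(s).
Then LEFT JOIN `txns c` on ref_id: each of those 7 rows is kept; rows whose b.ref_id has no match in c get NULL for c's columns.
Result: 7 row(s).

7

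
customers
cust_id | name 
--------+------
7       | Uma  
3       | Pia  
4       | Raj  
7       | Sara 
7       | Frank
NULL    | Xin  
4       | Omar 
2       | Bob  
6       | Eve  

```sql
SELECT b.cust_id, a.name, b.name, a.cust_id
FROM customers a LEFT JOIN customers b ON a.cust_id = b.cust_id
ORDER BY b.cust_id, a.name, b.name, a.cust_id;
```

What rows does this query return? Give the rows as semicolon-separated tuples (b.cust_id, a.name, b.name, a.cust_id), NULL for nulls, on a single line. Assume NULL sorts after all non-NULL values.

(2, Bob, Bob, 2); (3, Pia, Pia, 3); (4, Omar, Omar, 4); (4, Omar, Raj, 4); (4, Raj, Omar, 4); (4, Raj, Raj, 4); (6, Eve, Eve, 6); (7, Frank, Frank, 7); (7, Frank, Sara, 7); (7, Frank, Uma, 7); (7, Sara, Frank, 7); (7, Sara, Sara, 7); (7, Sara, Uma, 7); (7, Uma, Frank, 7); (7, Uma, Sara, 7); (7, Uma, Uma, 7); (NULL, Xin, NULL, NULL)

LEFT JOIN keeps every row from `customers a`; unmatched rows get NULL for `customers b`'s columns.
Matching on a.cust_id = b.cust_id. A NULL in a compared column never satisfies the condition.
- cust_id=7: 3 matching b row(s), so 3 row(s) emitted.
- cust_id=3: 1 matching b row(s), so 1 row(s) emitted.
- cust_id=4: 2 matching b row(s), so 2 row(s) emitted.
- cust_id=7: 3 matching b row(s), so 3 row(s) emitted.
- cust_id=7: 3 matching b row(s), so 3 row(s) emitted.
- cust_id=NULL: no b row matches, row kept with b columns NULL.
- cust_id=4: 2 matching b row(s), so 2 row(s) emitted.
- cust_id=2: 1 matching b row(s), so 1 row(s) emitted.
- cust_id=6: 1 matching b row(s), so 1 row(s) emitted.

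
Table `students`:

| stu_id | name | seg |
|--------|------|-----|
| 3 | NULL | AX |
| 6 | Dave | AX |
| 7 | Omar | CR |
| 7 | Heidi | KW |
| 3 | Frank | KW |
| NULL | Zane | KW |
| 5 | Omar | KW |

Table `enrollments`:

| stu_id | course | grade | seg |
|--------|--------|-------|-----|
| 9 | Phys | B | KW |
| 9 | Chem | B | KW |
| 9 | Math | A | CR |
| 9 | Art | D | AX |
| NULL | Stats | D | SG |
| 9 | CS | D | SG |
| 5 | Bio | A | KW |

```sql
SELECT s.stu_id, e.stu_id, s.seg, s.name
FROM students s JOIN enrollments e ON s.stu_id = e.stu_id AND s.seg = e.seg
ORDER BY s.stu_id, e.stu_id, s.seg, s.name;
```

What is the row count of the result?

1

INNER JOIN keeps only pairs where the ON condition holds.
Matching on s.stu_id = e.stu_id AND s.seg = e.seg. A NULL in a compared column never satisfies the condition.
- s (stu_id=3, seg=AX) has no partner → excluded.
- s (stu_id=6, seg=AX) has no partner → excluded.
- s (stu_id=7, seg=CR) has no partner → excluded.
- s (stu_id=7, seg=KW) has no partner → excluded.
- s (stu_id=3, seg=KW) has no partner → excluded.
- s (stu_id=NULL, seg=KW) has no partner → excluded.
- s (stu_id=5, seg=KW) pairs with 1 row(s) of e.
Total: 1 rows.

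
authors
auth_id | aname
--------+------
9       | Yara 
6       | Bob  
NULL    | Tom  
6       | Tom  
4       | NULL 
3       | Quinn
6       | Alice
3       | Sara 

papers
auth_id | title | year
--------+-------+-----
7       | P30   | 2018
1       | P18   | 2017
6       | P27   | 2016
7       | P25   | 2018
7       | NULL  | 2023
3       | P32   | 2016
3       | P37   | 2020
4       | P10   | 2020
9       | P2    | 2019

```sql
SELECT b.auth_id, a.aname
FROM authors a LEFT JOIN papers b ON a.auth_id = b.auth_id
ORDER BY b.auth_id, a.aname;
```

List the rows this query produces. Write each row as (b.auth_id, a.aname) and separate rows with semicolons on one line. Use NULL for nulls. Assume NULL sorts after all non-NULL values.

LEFT JOIN keeps every row from `authors`; unmatched rows get NULL for `papers`'s columns.
Matching on a.auth_id = b.auth_id. A NULL in a compared column never satisfies the condition.
Matched pairs: 9; unmatched a rows kept: 1.

(3, Quinn); (3, Quinn); (3, Sara); (3, Sara); (4, NULL); (6, Alice); (6, Bob); (6, Tom); (9, Yara); (NULL, Tom)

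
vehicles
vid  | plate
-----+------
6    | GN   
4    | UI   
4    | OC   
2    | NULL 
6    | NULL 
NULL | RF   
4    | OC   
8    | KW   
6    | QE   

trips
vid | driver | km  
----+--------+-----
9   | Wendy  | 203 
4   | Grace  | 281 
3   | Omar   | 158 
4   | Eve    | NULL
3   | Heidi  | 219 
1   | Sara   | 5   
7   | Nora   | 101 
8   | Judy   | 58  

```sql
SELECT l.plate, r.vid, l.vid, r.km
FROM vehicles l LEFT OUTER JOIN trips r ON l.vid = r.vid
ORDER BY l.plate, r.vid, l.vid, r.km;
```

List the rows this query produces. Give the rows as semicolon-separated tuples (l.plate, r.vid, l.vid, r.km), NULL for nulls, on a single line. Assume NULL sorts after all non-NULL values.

LEFT JOIN keeps every row from `vehicles`; unmatched rows get NULL for `trips`'s columns.
Matching on l.vid = r.vid. A NULL in a compared column never satisfies the condition.
- vid=6: no r row matches, row kept with r columns NULL.
- vid=4: 2 matching r row(s), so 2 row(s) emitted.
- vid=4: 2 matching r row(s), so 2 row(s) emitted.
- vid=2: no r row matches, row kept with r columns NULL.
- vid=6: no r row matches, row kept with r columns NULL.
- vid=NULL: no r row matches, row kept with r columns NULL.
- vid=4: 2 matching r row(s), so 2 row(s) emitted.
- vid=8: 1 matching r row(s), so 1 row(s) emitted.
- vid=6: no r row matches, row kept with r columns NULL.

(GN, NULL, 6, NULL); (KW, 8, 8, 58); (OC, 4, 4, 281); (OC, 4, 4, 281); (OC, 4, 4, NULL); (OC, 4, 4, NULL); (QE, NULL, 6, NULL); (RF, NULL, NULL, NULL); (UI, 4, 4, 281); (UI, 4, 4, NULL); (NULL, NULL, 2, NULL); (NULL, NULL, 6, NULL)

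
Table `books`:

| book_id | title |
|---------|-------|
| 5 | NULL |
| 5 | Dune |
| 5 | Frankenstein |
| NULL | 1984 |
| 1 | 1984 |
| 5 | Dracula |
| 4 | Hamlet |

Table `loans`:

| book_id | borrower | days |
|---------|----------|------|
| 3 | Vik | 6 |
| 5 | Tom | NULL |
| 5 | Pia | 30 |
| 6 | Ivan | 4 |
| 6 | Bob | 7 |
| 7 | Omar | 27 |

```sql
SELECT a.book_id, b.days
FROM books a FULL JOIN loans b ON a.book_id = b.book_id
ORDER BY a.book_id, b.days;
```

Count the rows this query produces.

15

FULL OUTER JOIN keeps every row from both sides; unmatched rows get NULL for the other side's columns.
Matching on a.book_id = b.book_id. A NULL in a compared column never satisfies the condition.
- a row (book_id=5): matches 2 b row(s) → 2 output row(s).
- a row (book_id=5): matches 2 b row(s) → 2 output row(s).
- a row (book_id=5): matches 2 b row(s) → 2 output row(s).
- a row (book_id=NULL): no match → kept, b columns NULL.
- a row (book_id=1): no match → kept, b columns NULL.
- a row (book_id=5): matches 2 b row(s) → 2 output row(s).
- a row (book_id=4): no match → kept, b columns NULL.
- plus 4 unmatched b row(s), each kept with NULL a columns.
Total: 8 matched + 7 padded = 15 rows.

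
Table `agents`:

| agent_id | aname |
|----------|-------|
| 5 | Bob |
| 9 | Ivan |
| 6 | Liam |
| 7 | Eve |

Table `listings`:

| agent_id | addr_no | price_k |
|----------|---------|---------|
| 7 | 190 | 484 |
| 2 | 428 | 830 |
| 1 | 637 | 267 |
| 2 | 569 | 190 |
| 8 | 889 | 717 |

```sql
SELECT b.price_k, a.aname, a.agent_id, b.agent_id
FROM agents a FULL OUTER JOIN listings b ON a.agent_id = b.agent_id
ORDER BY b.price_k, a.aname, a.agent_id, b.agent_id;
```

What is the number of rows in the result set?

8

FULL OUTER JOIN keeps every row from both sides; unmatched rows get NULL for the other side's columns.
Matching on a.agent_id = b.agent_id.
- a (agent_id=5) has no partner → padded with NULL.
- a (agent_id=9) has no partner → padded with NULL.
- a (agent_id=6) has no partner → padded with NULL.
- a (agent_id=7) pairs with 1 row(s) of b.
- 4 b row(s) had no a match → kept, a columns NULL.
Total: 1 matched + 7 padded = 8 rows.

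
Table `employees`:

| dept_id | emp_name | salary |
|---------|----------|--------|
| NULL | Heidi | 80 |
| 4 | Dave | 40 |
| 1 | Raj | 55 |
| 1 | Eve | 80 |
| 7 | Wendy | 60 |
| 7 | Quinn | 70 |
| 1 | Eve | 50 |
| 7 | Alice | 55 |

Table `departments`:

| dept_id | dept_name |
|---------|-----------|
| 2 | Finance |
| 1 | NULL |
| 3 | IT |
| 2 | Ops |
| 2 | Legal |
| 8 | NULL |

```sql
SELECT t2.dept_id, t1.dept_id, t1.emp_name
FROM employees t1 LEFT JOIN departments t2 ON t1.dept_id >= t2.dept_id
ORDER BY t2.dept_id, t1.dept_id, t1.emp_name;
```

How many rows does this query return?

24

LEFT JOIN keeps every row from `employees`; unmatched rows get NULL for `departments`'s columns.
Matching on t1.dept_id >= t2.dept_id. A NULL in a compared column never satisfies the condition.
- t1 row (dept_id=NULL): no match → kept, t2 columns NULL.
- t1 row (dept_id=4): matches 5 t2 row(s) → 5 output row(s).
- t1 row (dept_id=1): matches 1 t2 row(s) → 1 output row(s).
- t1 row (dept_id=1): matches 1 t2 row(s) → 1 output row(s).
- t1 row (dept_id=7): matches 5 t2 row(s) → 5 output row(s).
- t1 row (dept_id=7): matches 5 t2 row(s) → 5 output row(s).
- t1 row (dept_id=1): matches 1 t2 row(s) → 1 output row(s).
- t1 row (dept_id=7): matches 5 t2 row(s) → 5 output row(s).
Total: 23 matched + 1 padded = 24 rows.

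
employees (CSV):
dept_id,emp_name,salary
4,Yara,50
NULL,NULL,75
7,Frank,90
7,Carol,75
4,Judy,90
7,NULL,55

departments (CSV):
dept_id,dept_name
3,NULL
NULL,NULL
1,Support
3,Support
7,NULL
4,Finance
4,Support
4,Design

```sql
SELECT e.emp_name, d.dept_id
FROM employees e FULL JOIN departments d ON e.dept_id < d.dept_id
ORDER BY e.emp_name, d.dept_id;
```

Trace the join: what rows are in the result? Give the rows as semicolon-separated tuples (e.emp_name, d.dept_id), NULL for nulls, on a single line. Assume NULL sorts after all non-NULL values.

(Carol, NULL); (Frank, NULL); (Judy, 7); (Yara, 7); (NULL, 1); (NULL, 3); (NULL, 3); (NULL, 4); (NULL, 4); (NULL, 4); (NULL, NULL); (NULL, NULL); (NULL, NULL)

FULL OUTER JOIN keeps every row from both sides; unmatched rows get NULL for the other side's columns.
Matching on e.dept_id < d.dept_id. A NULL in a compared column never satisfies the condition.
- e (dept_id=4) pairs with 1 row(s) of d.
- e (dept_id=NULL) has no partner → padded with NULL.
- e (dept_id=7) has no partner → padded with NULL.
- e (dept_id=7) has no partner → padded with NULL.
- e (dept_id=4) pairs with 1 row(s) of d.
- e (dept_id=7) has no partner → padded with NULL.
- 7 d row(s) had no e match → kept, e columns NULL.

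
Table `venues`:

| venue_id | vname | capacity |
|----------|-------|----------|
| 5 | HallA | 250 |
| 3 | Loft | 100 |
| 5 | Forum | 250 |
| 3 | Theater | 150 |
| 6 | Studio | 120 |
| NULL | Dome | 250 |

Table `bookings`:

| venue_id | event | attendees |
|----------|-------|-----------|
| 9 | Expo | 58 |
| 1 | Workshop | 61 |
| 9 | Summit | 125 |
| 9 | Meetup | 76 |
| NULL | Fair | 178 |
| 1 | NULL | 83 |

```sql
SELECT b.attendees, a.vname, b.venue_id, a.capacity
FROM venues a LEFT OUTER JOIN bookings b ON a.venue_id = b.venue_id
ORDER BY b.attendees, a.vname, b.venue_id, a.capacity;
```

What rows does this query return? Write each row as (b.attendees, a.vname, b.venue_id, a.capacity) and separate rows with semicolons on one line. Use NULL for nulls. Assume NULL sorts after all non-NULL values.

LEFT JOIN keeps every row from `venues`; unmatched rows get NULL for `bookings`'s columns.
Matching on a.venue_id = b.venue_id. A NULL in a compared column never satisfies the condition.
Matched pairs: 0; unmatched a rows kept: 6.

(NULL, Dome, NULL, 250); (NULL, Forum, NULL, 250); (NULL, HallA, NULL, 250); (NULL, Loft, NULL, 100); (NULL, Studio, NULL, 120); (NULL, Theater, NULL, 150)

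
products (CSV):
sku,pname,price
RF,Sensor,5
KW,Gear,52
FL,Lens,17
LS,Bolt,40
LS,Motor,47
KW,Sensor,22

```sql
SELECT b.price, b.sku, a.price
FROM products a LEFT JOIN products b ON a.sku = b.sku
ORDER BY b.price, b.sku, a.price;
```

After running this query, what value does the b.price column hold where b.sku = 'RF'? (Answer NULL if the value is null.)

5

LEFT JOIN keeps every row from `products a`; unmatched rows get NULL for `products b`'s columns.
Matching on a.sku = b.sku.
- a[0] sku=RF → 1 match(es) in b → 1 row(s).
- a[1] sku=KW → 2 match(es) in b → 2 row(s).
- a[2] sku=FL → 1 match(es) in b → 1 row(s).
- a[3] sku=LS → 2 match(es) in b → 2 row(s).
- a[4] sku=LS → 2 match(es) in b → 2 row(s).
- a[5] sku=KW → 2 match(es) in b → 2 row(s).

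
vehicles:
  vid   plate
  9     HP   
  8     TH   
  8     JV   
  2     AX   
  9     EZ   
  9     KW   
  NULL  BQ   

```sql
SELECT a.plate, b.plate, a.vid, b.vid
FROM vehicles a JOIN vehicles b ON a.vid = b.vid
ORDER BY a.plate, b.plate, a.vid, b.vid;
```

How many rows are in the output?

INNER JOIN keeps only pairs where the ON condition holds.
Matching on a.vid = b.vid. A NULL in a compared column never satisfies the condition.
- a row (vid=9): matches 3 b row(s) → 3 output row(s).
- a row (vid=8): matches 2 b row(s) → 2 output row(s).
- a row (vid=8): matches 2 b row(s) → 2 output row(s).
- a row (vid=2): matches 1 b row(s) → 1 output row(s).
- a row (vid=9): matches 3 b row(s) → 3 output row(s).
- a row (vid=9): matches 3 b row(s) → 3 output row(s).
- a row (vid=NULL): no match → dropped.
Total: 14 rows.

14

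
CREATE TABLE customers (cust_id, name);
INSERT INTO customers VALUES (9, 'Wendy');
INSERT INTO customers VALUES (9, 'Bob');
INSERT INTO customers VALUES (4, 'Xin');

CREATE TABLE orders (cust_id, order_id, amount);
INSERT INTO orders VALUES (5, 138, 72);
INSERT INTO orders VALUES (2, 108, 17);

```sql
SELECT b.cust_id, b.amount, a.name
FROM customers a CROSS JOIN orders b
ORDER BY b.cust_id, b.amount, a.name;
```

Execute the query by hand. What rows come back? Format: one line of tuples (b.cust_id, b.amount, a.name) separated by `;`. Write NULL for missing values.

CROSS JOIN pairs every row of `customers` with every row of `orders`: 3 × 2 = 6 rows.
After projecting and ordering:
b.cust_id | b.amount | a.name
2 | 17 | Bob
2 | 17 | Wendy
2 | 17 | Xin
5 | 72 | Bob
5 | 72 | Wendy
5 | 72 | Xin

(2, 17, Bob); (2, 17, Wendy); (2, 17, Xin); (5, 72, Bob); (5, 72, Wendy); (5, 72, Xin)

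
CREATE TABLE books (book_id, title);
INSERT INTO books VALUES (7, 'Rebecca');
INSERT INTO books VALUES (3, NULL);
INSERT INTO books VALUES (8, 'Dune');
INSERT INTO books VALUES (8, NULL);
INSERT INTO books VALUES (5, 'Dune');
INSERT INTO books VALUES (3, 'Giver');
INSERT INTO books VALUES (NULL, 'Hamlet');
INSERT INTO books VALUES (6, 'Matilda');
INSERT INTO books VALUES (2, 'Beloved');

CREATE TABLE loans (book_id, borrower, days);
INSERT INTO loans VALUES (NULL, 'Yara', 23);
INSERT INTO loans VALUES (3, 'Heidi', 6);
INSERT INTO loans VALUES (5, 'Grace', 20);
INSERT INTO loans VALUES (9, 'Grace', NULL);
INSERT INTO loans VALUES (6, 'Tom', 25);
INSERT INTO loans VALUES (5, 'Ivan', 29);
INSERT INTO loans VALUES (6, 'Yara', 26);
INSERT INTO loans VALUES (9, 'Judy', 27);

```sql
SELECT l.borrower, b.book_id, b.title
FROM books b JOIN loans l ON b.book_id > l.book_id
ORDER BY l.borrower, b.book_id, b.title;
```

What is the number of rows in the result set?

19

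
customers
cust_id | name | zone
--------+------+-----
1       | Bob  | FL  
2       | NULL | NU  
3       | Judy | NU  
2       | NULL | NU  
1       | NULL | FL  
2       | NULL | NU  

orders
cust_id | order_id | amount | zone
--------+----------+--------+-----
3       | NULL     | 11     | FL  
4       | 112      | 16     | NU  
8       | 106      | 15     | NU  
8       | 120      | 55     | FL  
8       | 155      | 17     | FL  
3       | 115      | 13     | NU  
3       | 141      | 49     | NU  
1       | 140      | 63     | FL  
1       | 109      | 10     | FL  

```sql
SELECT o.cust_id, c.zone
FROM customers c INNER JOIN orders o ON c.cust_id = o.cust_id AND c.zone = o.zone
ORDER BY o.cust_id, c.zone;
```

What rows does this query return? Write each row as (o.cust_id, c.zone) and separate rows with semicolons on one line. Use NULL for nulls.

INNER JOIN keeps only pairs where the ON condition holds.
Matching on c.cust_id = o.cust_id AND c.zone = o.zone.
- c (cust_id=1, zone=FL) pairs with 2 row(s) of o.
- c (cust_id=2, zone=NU) has no partner → excluded.
- c (cust_id=3, zone=NU) pairs with 2 row(s) of o.
- c (cust_id=2, zone=NU) has no partner → excluded.
- c (cust_id=1, zone=FL) pairs with 2 row(s) of o.
- c (cust_id=2, zone=NU) has no partner → excluded.
After projecting and ordering:
o.cust_id | c.zone
1 | FL
1 | FL
1 | FL
1 | FL
3 | NU
3 | NU

(1, FL); (1, FL); (1, FL); (1, FL); (3, NU); (3, NU)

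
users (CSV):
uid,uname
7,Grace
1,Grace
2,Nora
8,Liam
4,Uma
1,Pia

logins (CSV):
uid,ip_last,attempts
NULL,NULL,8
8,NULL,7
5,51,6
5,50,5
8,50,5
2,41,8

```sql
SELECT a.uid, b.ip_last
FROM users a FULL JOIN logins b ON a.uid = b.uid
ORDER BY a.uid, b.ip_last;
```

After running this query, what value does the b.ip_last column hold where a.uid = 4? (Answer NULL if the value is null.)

FULL OUTER JOIN keeps every row from both sides; unmatched rows get NULL for the other side's columns.
Matching on a.uid = b.uid. A NULL in a compared column never satisfies the condition.
Matched pairs: 3; unmatched a rows kept: 4; unmatched b rows kept: 3.

NULL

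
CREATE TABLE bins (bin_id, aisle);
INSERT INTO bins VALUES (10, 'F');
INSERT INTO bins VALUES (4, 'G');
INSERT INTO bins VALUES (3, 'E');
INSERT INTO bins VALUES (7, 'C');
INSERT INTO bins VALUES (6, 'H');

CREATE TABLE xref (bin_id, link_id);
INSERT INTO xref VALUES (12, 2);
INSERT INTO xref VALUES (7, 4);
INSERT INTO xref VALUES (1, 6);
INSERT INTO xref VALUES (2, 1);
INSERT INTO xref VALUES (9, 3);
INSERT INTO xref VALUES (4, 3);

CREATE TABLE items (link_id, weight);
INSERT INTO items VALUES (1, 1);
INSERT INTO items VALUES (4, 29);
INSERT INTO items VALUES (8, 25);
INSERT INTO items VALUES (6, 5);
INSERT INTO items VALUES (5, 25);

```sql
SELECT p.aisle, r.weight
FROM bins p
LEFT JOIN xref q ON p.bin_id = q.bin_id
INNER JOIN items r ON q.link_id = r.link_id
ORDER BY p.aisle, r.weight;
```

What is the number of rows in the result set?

Joins associate left-to-right: bins LEFT JOIN xref on bin_id gives 5 intermediate row(s).
Then INNER JOIN `items r` on link_id: keep only rows whose q.link_id appears in r.
Result: 1 row(s).

1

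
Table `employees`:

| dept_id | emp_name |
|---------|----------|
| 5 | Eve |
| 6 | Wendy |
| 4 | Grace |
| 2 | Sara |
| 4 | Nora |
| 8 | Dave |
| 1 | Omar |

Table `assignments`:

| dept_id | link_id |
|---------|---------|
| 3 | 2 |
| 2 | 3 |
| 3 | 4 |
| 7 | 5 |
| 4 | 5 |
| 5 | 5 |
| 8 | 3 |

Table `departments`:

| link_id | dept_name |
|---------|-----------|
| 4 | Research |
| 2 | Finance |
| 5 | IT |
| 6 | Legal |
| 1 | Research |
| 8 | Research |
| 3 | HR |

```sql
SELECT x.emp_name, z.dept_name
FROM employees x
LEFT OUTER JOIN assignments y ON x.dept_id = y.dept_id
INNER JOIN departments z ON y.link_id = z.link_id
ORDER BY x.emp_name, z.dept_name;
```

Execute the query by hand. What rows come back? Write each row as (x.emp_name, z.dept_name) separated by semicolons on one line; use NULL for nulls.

(Dave, HR); (Eve, IT); (Grace, IT); (Nora, IT); (Sara, HR)

Step 1 — x LEFT JOIN y on dept_id → 7 row(s).
Then INNER JOIN `departments z` on link_id: keep only rows whose y.link_id appears in z.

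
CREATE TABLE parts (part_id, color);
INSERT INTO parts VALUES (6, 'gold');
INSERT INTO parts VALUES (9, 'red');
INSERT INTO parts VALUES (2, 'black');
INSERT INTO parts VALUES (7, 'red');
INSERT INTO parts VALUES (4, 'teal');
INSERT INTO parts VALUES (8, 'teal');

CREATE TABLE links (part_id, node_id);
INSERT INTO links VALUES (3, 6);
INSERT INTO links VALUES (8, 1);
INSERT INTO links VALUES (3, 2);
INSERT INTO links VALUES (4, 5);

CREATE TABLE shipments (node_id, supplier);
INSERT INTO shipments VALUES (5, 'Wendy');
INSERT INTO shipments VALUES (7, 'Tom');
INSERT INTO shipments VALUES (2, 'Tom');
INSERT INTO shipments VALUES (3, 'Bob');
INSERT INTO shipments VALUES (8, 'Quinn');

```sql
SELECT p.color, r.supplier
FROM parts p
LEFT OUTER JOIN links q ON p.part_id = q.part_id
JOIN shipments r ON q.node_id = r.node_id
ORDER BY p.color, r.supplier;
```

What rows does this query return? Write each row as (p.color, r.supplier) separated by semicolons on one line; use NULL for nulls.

Joins associate left-to-right: parts LEFT JOIN links on part_id gives 6 intermediate row(s).
Then INNER JOIN `shipments r` on node_id: keep only rows whose q.node_id appears in r.

(teal, Wendy)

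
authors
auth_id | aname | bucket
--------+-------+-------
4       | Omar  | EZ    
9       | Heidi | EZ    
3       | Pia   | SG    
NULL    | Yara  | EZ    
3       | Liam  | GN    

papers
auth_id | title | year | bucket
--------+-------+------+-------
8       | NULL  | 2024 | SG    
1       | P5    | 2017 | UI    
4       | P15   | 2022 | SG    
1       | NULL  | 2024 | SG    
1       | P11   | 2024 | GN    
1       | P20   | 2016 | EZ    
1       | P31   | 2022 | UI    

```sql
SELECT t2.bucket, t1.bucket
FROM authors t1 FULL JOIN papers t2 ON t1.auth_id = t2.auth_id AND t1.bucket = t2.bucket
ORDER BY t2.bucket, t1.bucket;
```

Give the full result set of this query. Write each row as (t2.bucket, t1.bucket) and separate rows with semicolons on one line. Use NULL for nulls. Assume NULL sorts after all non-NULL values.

(EZ, NULL); (GN, NULL); (SG, NULL); (SG, NULL); (SG, NULL); (UI, NULL); (UI, NULL); (NULL, EZ); (NULL, EZ); (NULL, EZ); (NULL, GN); (NULL, SG)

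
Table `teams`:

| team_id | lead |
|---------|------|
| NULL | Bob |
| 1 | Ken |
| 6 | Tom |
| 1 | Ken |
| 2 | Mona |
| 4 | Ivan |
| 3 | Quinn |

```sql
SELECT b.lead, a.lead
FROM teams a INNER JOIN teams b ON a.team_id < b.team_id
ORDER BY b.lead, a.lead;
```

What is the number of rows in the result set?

14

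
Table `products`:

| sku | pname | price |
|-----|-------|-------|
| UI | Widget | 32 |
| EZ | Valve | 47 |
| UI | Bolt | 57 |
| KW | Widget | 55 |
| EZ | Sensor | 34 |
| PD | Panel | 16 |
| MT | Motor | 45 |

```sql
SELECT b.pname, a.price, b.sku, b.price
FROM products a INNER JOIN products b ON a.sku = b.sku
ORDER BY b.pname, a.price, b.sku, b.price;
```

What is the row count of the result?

11

INNER JOIN keeps only pairs where the ON condition holds.
Matching on a.sku = b.sku.
Matched pairs: 11.
Total: 11 rows.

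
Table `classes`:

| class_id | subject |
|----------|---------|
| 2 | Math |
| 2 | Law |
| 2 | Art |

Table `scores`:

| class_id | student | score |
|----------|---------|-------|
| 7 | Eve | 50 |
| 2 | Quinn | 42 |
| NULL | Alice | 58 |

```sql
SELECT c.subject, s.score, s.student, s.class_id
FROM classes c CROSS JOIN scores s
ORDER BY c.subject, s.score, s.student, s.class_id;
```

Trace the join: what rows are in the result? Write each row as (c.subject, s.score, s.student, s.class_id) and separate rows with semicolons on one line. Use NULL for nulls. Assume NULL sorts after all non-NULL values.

CROSS JOIN pairs every row of `classes` with every row of `scores`: 3 × 3 = 9 rows.
After projecting and ordering:
c.subject | s.score | s.student | s.class_id
Art | 42 | Quinn | 2
Art | 50 | Eve | 7
Art | 58 | Alice | NULL
Law | 42 | Quinn | 2
Law | 50 | Eve | 7
Law | 58 | Alice | NULL
Math | 42 | Quinn | 2
Math | 50 | Eve | 7
Math | 58 | Alice | NULL

(Art, 42, Quinn, 2); (Art, 50, Eve, 7); (Art, 58, Alice, NULL); (Law, 42, Quinn, 2); (Law, 50, Eve, 7); (Law, 58, Alice, NULL); (Math, 42, Quinn, 2); (Math, 50, Eve, 7); (Math, 58, Alice, NULL)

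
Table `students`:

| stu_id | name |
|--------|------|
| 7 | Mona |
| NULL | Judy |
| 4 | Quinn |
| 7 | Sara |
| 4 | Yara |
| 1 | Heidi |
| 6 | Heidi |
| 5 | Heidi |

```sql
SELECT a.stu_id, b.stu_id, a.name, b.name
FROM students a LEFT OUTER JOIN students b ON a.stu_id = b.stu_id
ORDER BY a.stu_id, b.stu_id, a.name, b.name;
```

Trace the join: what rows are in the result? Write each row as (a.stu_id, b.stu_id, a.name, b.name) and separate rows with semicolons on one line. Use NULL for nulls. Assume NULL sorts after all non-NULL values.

LEFT JOIN keeps every row from `students a`; unmatched rows get NULL for `students b`'s columns.
Matching on a.stu_id = b.stu_id. A NULL in a compared column never satisfies the condition.
- a[0] stu_id=7 → 2 match(es) in b → 2 row(s).
- a[1] stu_id=NULL → no match; kept with NULLs on the b side.
- a[2] stu_id=4 → 2 match(es) in b → 2 row(s).
- a[3] stu_id=7 → 2 match(es) in b → 2 row(s).
- a[4] stu_id=4 → 2 match(es) in b → 2 row(s).
- a[5] stu_id=1 → 1 match(es) in b → 1 row(s).
- a[6] stu_id=6 → 1 match(es) in b → 1 row(s).
- a[7] stu_id=5 → 1 match(es) in b → 1 row(s).

(1, 1, Heidi, Heidi); (4, 4, Quinn, Quinn); (4, 4, Quinn, Yara); (4, 4, Yara, Quinn); (4, 4, Yara, Yara); (5, 5, Heidi, Heidi); (6, 6, Heidi, Heidi); (7, 7, Mona, Mona); (7, 7, Mona, Sara); (7, 7, Sara, Mona); (7, 7, Sara, Sara); (NULL, NULL, Judy, NULL)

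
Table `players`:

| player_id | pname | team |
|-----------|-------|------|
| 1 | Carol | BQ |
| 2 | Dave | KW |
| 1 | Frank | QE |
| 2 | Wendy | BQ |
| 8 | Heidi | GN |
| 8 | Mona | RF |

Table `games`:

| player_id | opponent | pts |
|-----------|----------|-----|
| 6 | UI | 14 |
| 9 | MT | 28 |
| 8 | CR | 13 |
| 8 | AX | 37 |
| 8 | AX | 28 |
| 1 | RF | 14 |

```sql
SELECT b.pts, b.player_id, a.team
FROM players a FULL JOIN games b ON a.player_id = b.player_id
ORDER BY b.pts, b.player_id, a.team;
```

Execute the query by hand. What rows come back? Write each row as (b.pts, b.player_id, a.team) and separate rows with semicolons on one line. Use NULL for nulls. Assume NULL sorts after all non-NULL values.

(13, 8, GN); (13, 8, RF); (14, 1, BQ); (14, 1, QE); (14, 6, NULL); (28, 8, GN); (28, 8, RF); (28, 9, NULL); (37, 8, GN); (37, 8, RF); (NULL, NULL, BQ); (NULL, NULL, KW)

FULL OUTER JOIN keeps every row from both sides; unmatched rows get NULL for the other side's columns.
Matching on a.player_id = b.player_id.
Matched pairs: 8; unmatched a rows kept: 2; unmatched b rows kept: 2.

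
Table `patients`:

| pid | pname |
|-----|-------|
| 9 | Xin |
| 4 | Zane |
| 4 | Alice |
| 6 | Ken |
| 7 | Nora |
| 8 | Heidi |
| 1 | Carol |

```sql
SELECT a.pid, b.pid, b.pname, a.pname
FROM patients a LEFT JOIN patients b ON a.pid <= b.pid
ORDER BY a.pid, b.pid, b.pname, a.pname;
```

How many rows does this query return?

LEFT JOIN keeps every row from `patients a`; unmatched rows get NULL for `patients b`'s columns.
Matching on a.pid <= b.pid.
- a[0] pid=9 → 1 match(es) in b → 1 row(s).
- a[1] pid=4 → 6 match(es) in b → 6 row(s).
- a[2] pid=4 → 6 match(es) in b → 6 row(s).
- a[3] pid=6 → 4 match(es) in b → 4 row(s).
- a[4] pid=7 → 3 match(es) in b → 3 row(s).
- a[5] pid=8 → 2 match(es) in b → 2 row(s).
- a[6] pid=1 → 7 match(es) in b → 7 row(s).
Total: 29 rows.

29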